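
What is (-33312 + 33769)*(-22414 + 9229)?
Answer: -6025545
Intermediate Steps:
(-33312 + 33769)*(-22414 + 9229) = 457*(-13185) = -6025545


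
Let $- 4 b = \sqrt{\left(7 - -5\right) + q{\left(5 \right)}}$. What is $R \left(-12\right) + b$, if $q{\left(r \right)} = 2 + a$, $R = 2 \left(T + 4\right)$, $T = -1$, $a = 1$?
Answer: $-72 - \frac{\sqrt{15}}{4} \approx -72.968$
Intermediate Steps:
$R = 6$ ($R = 2 \left(-1 + 4\right) = 2 \cdot 3 = 6$)
$q{\left(r \right)} = 3$ ($q{\left(r \right)} = 2 + 1 = 3$)
$b = - \frac{\sqrt{15}}{4}$ ($b = - \frac{\sqrt{\left(7 - -5\right) + 3}}{4} = - \frac{\sqrt{\left(7 + 5\right) + 3}}{4} = - \frac{\sqrt{12 + 3}}{4} = - \frac{\sqrt{15}}{4} \approx -0.96825$)
$R \left(-12\right) + b = 6 \left(-12\right) - \frac{\sqrt{15}}{4} = -72 - \frac{\sqrt{15}}{4}$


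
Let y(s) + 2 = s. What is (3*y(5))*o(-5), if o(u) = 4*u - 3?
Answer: -207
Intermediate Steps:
y(s) = -2 + s
o(u) = -3 + 4*u
(3*y(5))*o(-5) = (3*(-2 + 5))*(-3 + 4*(-5)) = (3*3)*(-3 - 20) = 9*(-23) = -207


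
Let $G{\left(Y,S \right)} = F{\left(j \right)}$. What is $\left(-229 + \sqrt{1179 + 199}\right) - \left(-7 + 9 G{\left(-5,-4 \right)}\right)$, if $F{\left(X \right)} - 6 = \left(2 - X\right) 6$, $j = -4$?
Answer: $-600 + \sqrt{1378} \approx -562.88$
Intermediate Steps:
$F{\left(X \right)} = 18 - 6 X$ ($F{\left(X \right)} = 6 + \left(2 - X\right) 6 = 6 - \left(-12 + 6 X\right) = 18 - 6 X$)
$G{\left(Y,S \right)} = 42$ ($G{\left(Y,S \right)} = 18 - -24 = 18 + 24 = 42$)
$\left(-229 + \sqrt{1179 + 199}\right) - \left(-7 + 9 G{\left(-5,-4 \right)}\right) = \left(-229 + \sqrt{1179 + 199}\right) + \left(\left(-9\right) 42 + 7\right) = \left(-229 + \sqrt{1378}\right) + \left(-378 + 7\right) = \left(-229 + \sqrt{1378}\right) - 371 = -600 + \sqrt{1378}$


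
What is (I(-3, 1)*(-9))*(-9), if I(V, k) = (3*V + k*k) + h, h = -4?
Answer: -972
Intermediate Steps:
I(V, k) = -4 + k² + 3*V (I(V, k) = (3*V + k*k) - 4 = (3*V + k²) - 4 = (k² + 3*V) - 4 = -4 + k² + 3*V)
(I(-3, 1)*(-9))*(-9) = ((-4 + 1² + 3*(-3))*(-9))*(-9) = ((-4 + 1 - 9)*(-9))*(-9) = -12*(-9)*(-9) = 108*(-9) = -972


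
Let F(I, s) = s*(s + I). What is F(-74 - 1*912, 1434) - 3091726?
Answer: -2449294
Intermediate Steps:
F(I, s) = s*(I + s)
F(-74 - 1*912, 1434) - 3091726 = 1434*((-74 - 1*912) + 1434) - 3091726 = 1434*((-74 - 912) + 1434) - 3091726 = 1434*(-986 + 1434) - 3091726 = 1434*448 - 3091726 = 642432 - 3091726 = -2449294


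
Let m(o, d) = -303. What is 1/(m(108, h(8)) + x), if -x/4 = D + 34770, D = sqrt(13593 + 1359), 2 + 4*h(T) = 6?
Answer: -46461/6475793819 + 8*sqrt(3738)/19427381457 ≈ -7.1494e-6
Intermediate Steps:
h(T) = 1 (h(T) = -1/2 + (1/4)*6 = -1/2 + 3/2 = 1)
D = 2*sqrt(3738) (D = sqrt(14952) = 2*sqrt(3738) ≈ 122.28)
x = -139080 - 8*sqrt(3738) (x = -4*(2*sqrt(3738) + 34770) = -4*(34770 + 2*sqrt(3738)) = -139080 - 8*sqrt(3738) ≈ -1.3957e+5)
1/(m(108, h(8)) + x) = 1/(-303 + (-139080 - 8*sqrt(3738))) = 1/(-139383 - 8*sqrt(3738))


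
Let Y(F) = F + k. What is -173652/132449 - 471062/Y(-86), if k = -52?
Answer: 31183863431/9138981 ≈ 3412.2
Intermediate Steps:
Y(F) = -52 + F (Y(F) = F - 52 = -52 + F)
-173652/132449 - 471062/Y(-86) = -173652/132449 - 471062/(-52 - 86) = -173652*1/132449 - 471062/(-138) = -173652/132449 - 471062*(-1/138) = -173652/132449 + 235531/69 = 31183863431/9138981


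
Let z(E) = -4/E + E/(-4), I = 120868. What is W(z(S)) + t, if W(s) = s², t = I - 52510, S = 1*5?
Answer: 27344881/400 ≈ 68362.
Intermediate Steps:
S = 5
z(E) = -4/E - E/4 (z(E) = -4/E + E*(-¼) = -4/E - E/4)
t = 68358 (t = 120868 - 52510 = 68358)
W(z(S)) + t = (-4/5 - ¼*5)² + 68358 = (-4*⅕ - 5/4)² + 68358 = (-⅘ - 5/4)² + 68358 = (-41/20)² + 68358 = 1681/400 + 68358 = 27344881/400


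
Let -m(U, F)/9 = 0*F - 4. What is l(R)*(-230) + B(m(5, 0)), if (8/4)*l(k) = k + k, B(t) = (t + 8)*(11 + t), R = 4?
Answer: 1148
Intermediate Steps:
m(U, F) = 36 (m(U, F) = -9*(0*F - 4) = -9*(0 - 4) = -9*(-4) = 36)
B(t) = (8 + t)*(11 + t)
l(k) = k (l(k) = (k + k)/2 = (2*k)/2 = k)
l(R)*(-230) + B(m(5, 0)) = 4*(-230) + (88 + 36² + 19*36) = -920 + (88 + 1296 + 684) = -920 + 2068 = 1148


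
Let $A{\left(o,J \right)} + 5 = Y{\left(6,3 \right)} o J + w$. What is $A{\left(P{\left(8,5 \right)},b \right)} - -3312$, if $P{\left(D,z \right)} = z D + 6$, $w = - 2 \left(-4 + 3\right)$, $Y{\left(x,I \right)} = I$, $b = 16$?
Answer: $5517$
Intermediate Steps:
$w = 2$ ($w = \left(-2\right) \left(-1\right) = 2$)
$P{\left(D,z \right)} = 6 + D z$ ($P{\left(D,z \right)} = D z + 6 = 6 + D z$)
$A{\left(o,J \right)} = -3 + 3 J o$ ($A{\left(o,J \right)} = -5 + \left(3 o J + 2\right) = -5 + \left(3 J o + 2\right) = -5 + \left(2 + 3 J o\right) = -3 + 3 J o$)
$A{\left(P{\left(8,5 \right)},b \right)} - -3312 = \left(-3 + 3 \cdot 16 \left(6 + 8 \cdot 5\right)\right) - -3312 = \left(-3 + 3 \cdot 16 \left(6 + 40\right)\right) + 3312 = \left(-3 + 3 \cdot 16 \cdot 46\right) + 3312 = \left(-3 + 2208\right) + 3312 = 2205 + 3312 = 5517$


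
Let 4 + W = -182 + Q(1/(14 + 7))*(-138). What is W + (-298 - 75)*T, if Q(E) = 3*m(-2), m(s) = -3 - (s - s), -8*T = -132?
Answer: -10197/2 ≈ -5098.5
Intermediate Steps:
T = 33/2 (T = -⅛*(-132) = 33/2 ≈ 16.500)
m(s) = -3 (m(s) = -3 - 1*0 = -3 + 0 = -3)
Q(E) = -9 (Q(E) = 3*(-3) = -9)
W = 1056 (W = -4 + (-182 - 9*(-138)) = -4 + (-182 + 1242) = -4 + 1060 = 1056)
W + (-298 - 75)*T = 1056 + (-298 - 75)*(33/2) = 1056 - 373*33/2 = 1056 - 12309/2 = -10197/2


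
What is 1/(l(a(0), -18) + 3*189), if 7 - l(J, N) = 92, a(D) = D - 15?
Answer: 1/482 ≈ 0.0020747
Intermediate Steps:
a(D) = -15 + D
l(J, N) = -85 (l(J, N) = 7 - 1*92 = 7 - 92 = -85)
1/(l(a(0), -18) + 3*189) = 1/(-85 + 3*189) = 1/(-85 + 567) = 1/482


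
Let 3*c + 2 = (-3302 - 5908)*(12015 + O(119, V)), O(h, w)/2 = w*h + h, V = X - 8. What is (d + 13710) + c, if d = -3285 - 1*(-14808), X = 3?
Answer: -101814533/3 ≈ -3.3938e+7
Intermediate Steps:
V = -5 (V = 3 - 8 = -5)
d = 11523 (d = -3285 + 14808 = 11523)
O(h, w) = 2*h + 2*h*w (O(h, w) = 2*(w*h + h) = 2*(h*w + h) = 2*(h + h*w) = 2*h + 2*h*w)
c = -101890232/3 (c = -⅔ + ((-3302 - 5908)*(12015 + 2*119*(1 - 5)))/3 = -⅔ + (-9210*(12015 + 2*119*(-4)))/3 = -⅔ + (-9210*(12015 - 952))/3 = -⅔ + (-9210*11063)/3 = -⅔ + (⅓)*(-101890230) = -⅔ - 33963410 = -101890232/3 ≈ -3.3963e+7)
(d + 13710) + c = (11523 + 13710) - 101890232/3 = 25233 - 101890232/3 = -101814533/3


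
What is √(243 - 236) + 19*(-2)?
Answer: -38 + √7 ≈ -35.354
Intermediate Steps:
√(243 - 236) + 19*(-2) = √7 - 38 = -38 + √7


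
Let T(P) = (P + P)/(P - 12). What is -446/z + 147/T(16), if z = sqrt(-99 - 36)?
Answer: 147/8 + 446*I*sqrt(15)/45 ≈ 18.375 + 38.386*I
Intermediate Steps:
z = 3*I*sqrt(15) (z = sqrt(-135) = 3*I*sqrt(15) ≈ 11.619*I)
T(P) = 2*P/(-12 + P) (T(P) = (2*P)/(-12 + P) = 2*P/(-12 + P))
-446/z + 147/T(16) = -446*(-I*sqrt(15)/45) + 147/((2*16/(-12 + 16))) = -(-446)*I*sqrt(15)/45 + 147/((2*16/4)) = 446*I*sqrt(15)/45 + 147/((2*16*(1/4))) = 446*I*sqrt(15)/45 + 147/8 = 147/8 + 446*I*sqrt(15)/45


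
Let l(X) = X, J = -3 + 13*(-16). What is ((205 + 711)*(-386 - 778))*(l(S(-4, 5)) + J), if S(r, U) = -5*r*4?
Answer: 139675344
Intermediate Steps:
S(r, U) = -20*r
J = -211 (J = -3 - 208 = -211)
((205 + 711)*(-386 - 778))*(l(S(-4, 5)) + J) = ((205 + 711)*(-386 - 778))*(-20*(-4) - 211) = (916*(-1164))*(80 - 211) = -1066224*(-131) = 139675344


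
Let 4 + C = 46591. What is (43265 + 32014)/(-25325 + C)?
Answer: 75279/21262 ≈ 3.5405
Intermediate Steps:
C = 46587 (C = -4 + 46591 = 46587)
(43265 + 32014)/(-25325 + C) = (43265 + 32014)/(-25325 + 46587) = 75279/21262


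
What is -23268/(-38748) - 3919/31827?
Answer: 49058102/102769383 ≈ 0.47736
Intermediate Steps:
-23268/(-38748) - 3919/31827 = -23268*(-1/38748) - 3919*1/31827 = 1939/3229 - 3919/31827 = 49058102/102769383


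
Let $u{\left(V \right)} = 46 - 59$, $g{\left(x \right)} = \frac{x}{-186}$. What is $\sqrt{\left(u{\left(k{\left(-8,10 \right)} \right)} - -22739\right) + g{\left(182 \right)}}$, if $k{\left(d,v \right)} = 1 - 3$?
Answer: $\frac{\sqrt{196548711}}{93} \approx 150.75$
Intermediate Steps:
$g{\left(x \right)} = - \frac{x}{186}$ ($g{\left(x \right)} = x \left(- \frac{1}{186}\right) = - \frac{x}{186}$)
$k{\left(d,v \right)} = -2$
$u{\left(V \right)} = -13$
$\sqrt{\left(u{\left(k{\left(-8,10 \right)} \right)} - -22739\right) + g{\left(182 \right)}} = \sqrt{\left(-13 - -22739\right) - \frac{91}{93}} = \sqrt{\left(-13 + 22739\right) - \frac{91}{93}} = \sqrt{22726 - \frac{91}{93}} = \sqrt{\frac{2113427}{93}} = \frac{\sqrt{196548711}}{93}$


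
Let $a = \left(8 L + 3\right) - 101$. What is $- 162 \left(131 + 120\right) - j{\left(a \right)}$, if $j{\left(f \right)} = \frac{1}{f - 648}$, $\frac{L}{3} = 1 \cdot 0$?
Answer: $- \frac{30333851}{746} \approx -40662.0$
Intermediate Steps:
$L = 0$ ($L = 3 \cdot 1 \cdot 0 = 3 \cdot 0 = 0$)
$a = -98$ ($a = \left(8 \cdot 0 + 3\right) - 101 = \left(0 + 3\right) - 101 = 3 - 101 = -98$)
$j{\left(f \right)} = \frac{1}{-648 + f}$
$- 162 \left(131 + 120\right) - j{\left(a \right)} = - 162 \left(131 + 120\right) - \frac{1}{-648 - 98} = \left(-162\right) 251 - \frac{1}{-746} = -40662 - - \frac{1}{746} = -40662 + \frac{1}{746} = - \frac{30333851}{746}$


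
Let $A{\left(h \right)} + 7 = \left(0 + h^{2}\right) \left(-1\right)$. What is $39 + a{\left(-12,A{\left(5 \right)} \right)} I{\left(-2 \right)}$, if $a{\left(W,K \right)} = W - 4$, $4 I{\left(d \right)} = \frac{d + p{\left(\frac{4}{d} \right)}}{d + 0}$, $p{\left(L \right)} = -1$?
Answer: $33$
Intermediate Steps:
$I{\left(d \right)} = \frac{-1 + d}{4 d}$ ($I{\left(d \right)} = \frac{\left(d - 1\right) \frac{1}{d + 0}}{4} = \frac{\left(-1 + d\right) \frac{1}{d}}{4} = \frac{\frac{1}{d} \left(-1 + d\right)}{4} = \frac{-1 + d}{4 d}$)
$A{\left(h \right)} = -7 - h^{2}$ ($A{\left(h \right)} = -7 + \left(0 + h^{2}\right) \left(-1\right) = -7 + h^{2} \left(-1\right) = -7 - h^{2}$)
$a{\left(W,K \right)} = -4 + W$
$39 + a{\left(-12,A{\left(5 \right)} \right)} I{\left(-2 \right)} = 39 + \left(-4 - 12\right) \frac{-1 - 2}{4 \left(-2\right)} = 39 - 16 \cdot \frac{1}{4} \left(- \frac{1}{2}\right) \left(-3\right) = 39 - 6 = 33$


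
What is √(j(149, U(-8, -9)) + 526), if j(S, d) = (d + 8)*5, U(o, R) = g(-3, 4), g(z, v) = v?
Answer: √586 ≈ 24.207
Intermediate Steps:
U(o, R) = 4
j(S, d) = 40 + 5*d (j(S, d) = (8 + d)*5 = 40 + 5*d)
√(j(149, U(-8, -9)) + 526) = √((40 + 5*4) + 526) = √((40 + 20) + 526) = √(60 + 526) = √586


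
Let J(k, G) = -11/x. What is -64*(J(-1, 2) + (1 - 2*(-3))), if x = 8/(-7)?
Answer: -1064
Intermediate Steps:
x = -8/7 (x = 8*(-⅐) = -8/7 ≈ -1.1429)
J(k, G) = 77/8 (J(k, G) = -11/(-8/7) = -11*(-7/8) = 77/8)
-64*(J(-1, 2) + (1 - 2*(-3))) = -64*(77/8 + (1 - 2*(-3))) = -64*(77/8 + (1 + 6)) = -64*(77/8 + 7) = -64*133/8 = -1064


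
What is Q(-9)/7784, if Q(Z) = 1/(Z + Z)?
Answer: -1/140112 ≈ -7.1371e-6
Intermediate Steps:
Q(Z) = 1/(2*Z)
Q(-9)/7784 = ((½)/(-9))/7784 = ((½)*(-⅑))*(1/7784) = -1/18*1/7784 = -1/140112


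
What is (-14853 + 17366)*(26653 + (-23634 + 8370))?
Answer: 28620557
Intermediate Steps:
(-14853 + 17366)*(26653 + (-23634 + 8370)) = 2513*(26653 - 15264) = 2513*11389 = 28620557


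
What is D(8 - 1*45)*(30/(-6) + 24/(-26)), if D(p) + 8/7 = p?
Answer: 2937/13 ≈ 225.92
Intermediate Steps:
D(p) = -8/7 + p
D(8 - 1*45)*(30/(-6) + 24/(-26)) = (-8/7 + (8 - 1*45))*(30/(-6) + 24/(-26)) = (-8/7 + (8 - 45))*(30*(-1/6) + 24*(-1/26)) = (-8/7 - 37)*(-5 - 12/13) = -267/7*(-77/13) = 2937/13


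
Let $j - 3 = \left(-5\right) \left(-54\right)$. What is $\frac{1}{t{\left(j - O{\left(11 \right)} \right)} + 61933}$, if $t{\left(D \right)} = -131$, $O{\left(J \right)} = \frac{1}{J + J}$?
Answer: $\frac{1}{61802} \approx 1.6181 \cdot 10^{-5}$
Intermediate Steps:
$j = 273$ ($j = 3 - -270 = 3 + 270 = 273$)
$O{\left(J \right)} = \frac{1}{2 J}$
$\frac{1}{t{\left(j - O{\left(11 \right)} \right)} + 61933} = \frac{1}{-131 + 61933} = \frac{1}{61802}$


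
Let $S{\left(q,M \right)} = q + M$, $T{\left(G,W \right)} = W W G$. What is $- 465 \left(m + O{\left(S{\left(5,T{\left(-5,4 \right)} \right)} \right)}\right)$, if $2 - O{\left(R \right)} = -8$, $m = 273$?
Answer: $-131595$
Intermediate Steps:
$T{\left(G,W \right)} = G W^{2}$ ($T{\left(G,W \right)} = W^{2} G = G W^{2}$)
$S{\left(q,M \right)} = M + q$
$O{\left(R \right)} = 10$ ($O{\left(R \right)} = 2 - -8 = 2 + 8 = 10$)
$- 465 \left(m + O{\left(S{\left(5,T{\left(-5,4 \right)} \right)} \right)}\right) = - 465 \left(273 + 10\right) = \left(-465\right) 283 = -131595$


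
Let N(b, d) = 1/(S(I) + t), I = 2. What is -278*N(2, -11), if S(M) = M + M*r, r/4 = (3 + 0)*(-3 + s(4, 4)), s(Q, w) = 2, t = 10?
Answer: 139/6 ≈ 23.167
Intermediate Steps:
r = -12 (r = 4*((3 + 0)*(-3 + 2)) = 4*(3*(-1)) = 4*(-3) = -12)
S(M) = -11*M (S(M) = M + M*(-12) = M - 12*M = -11*M)
N(b, d) = -1/12 (N(b, d) = 1/(-11*2 + 10) = 1/(-22 + 10) = 1/(-12) = -1/12)
-278*N(2, -11) = -278*(-1/12) = 139/6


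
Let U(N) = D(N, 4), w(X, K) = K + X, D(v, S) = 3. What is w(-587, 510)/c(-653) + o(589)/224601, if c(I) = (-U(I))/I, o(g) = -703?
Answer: -1254796110/74867 ≈ -16760.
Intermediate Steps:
U(N) = 3
c(I) = -3/I (c(I) = (-1*3)/I = -3/I)
w(-587, 510)/c(-653) + o(589)/224601 = (510 - 587)/((-3/(-653))) - 703/224601 = -77/((-3*(-1/653))) - 703*1/224601 = -77/3/653 - 703/224601 = -77*653/3 - 703/224601 = -50281/3 - 703/224601 = -1254796110/74867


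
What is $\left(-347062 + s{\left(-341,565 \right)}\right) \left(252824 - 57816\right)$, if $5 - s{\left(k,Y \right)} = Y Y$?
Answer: $-129930320256$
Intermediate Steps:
$s{\left(k,Y \right)} = 5 - Y^{2}$ ($s{\left(k,Y \right)} = 5 - Y Y = 5 - Y^{2}$)
$\left(-347062 + s{\left(-341,565 \right)}\right) \left(252824 - 57816\right) = \left(-347062 + \left(5 - 565^{2}\right)\right) \left(252824 - 57816\right) = \left(-347062 + \left(5 - 319225\right)\right) 195008 = \left(-347062 - 319220\right) 195008 = \left(-666282\right) 195008 = -129930320256$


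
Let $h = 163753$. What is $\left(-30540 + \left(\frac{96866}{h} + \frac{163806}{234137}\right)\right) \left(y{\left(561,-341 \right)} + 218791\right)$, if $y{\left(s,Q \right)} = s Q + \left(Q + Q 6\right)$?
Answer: $- \frac{29392438091005493140}{38340636161} \approx -7.6661 \cdot 10^{8}$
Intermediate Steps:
$y{\left(s,Q \right)} = 7 Q + Q s$ ($y{\left(s,Q \right)} = Q s + \left(Q + 6 Q\right) = Q s + 7 Q = 7 Q + Q s$)
$\left(-30540 + \left(\frac{96866}{h} + \frac{163806}{234137}\right)\right) \left(y{\left(561,-341 \right)} + 218791\right) = \left(-30540 + \left(\frac{96866}{163753} + \frac{163806}{234137}\right)\right) \left(- 341 \left(7 + 561\right) + 218791\right) = \left(-30540 + \left(96866 \cdot \frac{1}{163753} + 163806 \cdot \frac{1}{234137}\right)\right) \left(\left(-341\right) 568 + 218791\right) = \left(-30540 + \left(\frac{96866}{163753} + \frac{163806}{234137}\right)\right) \left(-193688 + 218791\right) = \left(-30540 + \frac{49503638560}{38340636161}\right) 25103 = \left(- \frac{1170873524718380}{38340636161}\right) 25103 = - \frac{29392438091005493140}{38340636161}$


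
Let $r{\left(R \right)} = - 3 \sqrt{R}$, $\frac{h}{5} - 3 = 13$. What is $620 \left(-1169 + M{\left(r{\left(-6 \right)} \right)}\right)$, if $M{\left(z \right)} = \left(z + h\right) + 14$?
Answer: $-666500 - 1860 i \sqrt{6} \approx -6.665 \cdot 10^{5} - 4556.1 i$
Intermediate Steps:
$h = 80$ ($h = 15 + 5 \cdot 13 = 15 + 65 = 80$)
$M{\left(z \right)} = 94 + z$ ($M{\left(z \right)} = \left(z + 80\right) + 14 = \left(80 + z\right) + 14 = 94 + z$)
$620 \left(-1169 + M{\left(r{\left(-6 \right)} \right)}\right) = 620 \left(-1169 + \left(94 - 3 \sqrt{-6}\right)\right) = 620 \left(-1169 + \left(94 - 3 i \sqrt{6}\right)\right) = 620 \left(-1075 - 3 i \sqrt{6}\right) = -666500 - 1860 i \sqrt{6}$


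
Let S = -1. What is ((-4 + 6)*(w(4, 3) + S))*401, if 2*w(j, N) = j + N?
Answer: 2005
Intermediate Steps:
w(j, N) = N/2 + j/2 (w(j, N) = (j + N)/2 = (N + j)/2 = N/2 + j/2)
((-4 + 6)*(w(4, 3) + S))*401 = ((-4 + 6)*(((½)*3 + (½)*4) - 1))*401 = (2*((3/2 + 2) - 1))*401 = (2*(7/2 - 1))*401 = (2*(5/2))*401 = 5*401 = 2005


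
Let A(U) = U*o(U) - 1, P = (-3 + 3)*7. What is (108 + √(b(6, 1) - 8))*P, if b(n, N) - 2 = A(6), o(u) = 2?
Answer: 0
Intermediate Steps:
P = 0 (P = 0*7 = 0)
A(U) = -1 + 2*U (A(U) = U*2 - 1 = 2*U - 1 = -1 + 2*U)
b(n, N) = 13 (b(n, N) = 2 + (-1 + 2*6) = 2 + (-1 + 12) = 2 + 11 = 13)
(108 + √(b(6, 1) - 8))*P = (108 + √(13 - 8))*0 = (108 + √5)*0 = 0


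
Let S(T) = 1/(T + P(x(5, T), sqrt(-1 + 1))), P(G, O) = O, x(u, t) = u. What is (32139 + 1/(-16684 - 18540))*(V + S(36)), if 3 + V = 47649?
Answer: 1941780932007695/1268064 ≈ 1.5313e+9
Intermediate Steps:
V = 47646 (V = -3 + 47649 = 47646)
S(T) = 1/T (S(T) = 1/(T + sqrt(-1 + 1)) = 1/(T + sqrt(0)) = 1/(T + 0) = 1/T)
(32139 + 1/(-16684 - 18540))*(V + S(36)) = (32139 + 1/(-16684 - 18540))*(47646 + 1/36) = (32139 + 1/(-35224))*(47646 + 1/36) = (32139 - 1/35224)*(1715257/36) = (1132064135/35224)*(1715257/36) = 1941780932007695/1268064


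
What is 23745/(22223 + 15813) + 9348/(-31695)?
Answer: 132345749/401850340 ≈ 0.32934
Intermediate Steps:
23745/(22223 + 15813) + 9348/(-31695) = 23745/38036 + 9348*(-1/31695) = 23745*(1/38036) - 3116/10565 = 23745/38036 - 3116/10565 = 132345749/401850340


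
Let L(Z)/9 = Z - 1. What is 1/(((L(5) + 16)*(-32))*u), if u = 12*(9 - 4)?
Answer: -1/99840 ≈ -1.0016e-5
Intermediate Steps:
L(Z) = -9 + 9*Z (L(Z) = 9*(Z - 1) = 9*(-1 + Z) = -9 + 9*Z)
u = 60 (u = 12*5 = 60)
1/(((L(5) + 16)*(-32))*u) = 1/((((-9 + 9*5) + 16)*(-32))*60) = 1/((((-9 + 45) + 16)*(-32))*60) = 1/(((36 + 16)*(-32))*60) = 1/((52*(-32))*60) = 1/(-1664*60) = 1/(-99840) = -1/99840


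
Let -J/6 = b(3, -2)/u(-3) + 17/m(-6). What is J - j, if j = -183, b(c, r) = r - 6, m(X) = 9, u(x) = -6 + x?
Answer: 499/3 ≈ 166.33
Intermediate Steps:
b(c, r) = -6 + r
J = -50/3 (J = -6*((-6 - 2)/(-6 - 3) + 17/9) = -6*(-8/(-9) + 17*(1/9)) = -6*(-8*(-1/9) + 17/9) = -6*(8/9 + 17/9) = -6*25/9 = -50/3 ≈ -16.667)
J - j = -50/3 - 1*(-183) = -50/3 + 183 = 499/3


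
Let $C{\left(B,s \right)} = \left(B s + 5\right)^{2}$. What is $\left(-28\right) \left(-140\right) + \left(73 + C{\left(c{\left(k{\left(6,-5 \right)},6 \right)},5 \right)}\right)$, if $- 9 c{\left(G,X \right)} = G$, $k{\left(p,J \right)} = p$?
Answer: $\frac{35962}{9} \approx 3995.8$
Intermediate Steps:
$c{\left(G,X \right)} = - \frac{G}{9}$
$C{\left(B,s \right)} = \left(5 + B s\right)^{2}$
$\left(-28\right) \left(-140\right) + \left(73 + C{\left(c{\left(k{\left(6,-5 \right)},6 \right)},5 \right)}\right) = \left(-28\right) \left(-140\right) + \left(73 + \left(5 + \left(- \frac{1}{9}\right) 6 \cdot 5\right)^{2}\right) = 3920 + \left(73 + \left(5 - \frac{10}{3}\right)^{2}\right) = 3920 + \left(73 + \left(\frac{5}{3}\right)^{2}\right) = 3920 + \left(73 + \frac{25}{9}\right) = 3920 + \frac{682}{9} = \frac{35962}{9}$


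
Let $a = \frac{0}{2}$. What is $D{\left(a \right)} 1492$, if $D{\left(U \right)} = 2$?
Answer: $2984$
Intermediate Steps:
$a = 0$ ($a = 0 \cdot \frac{1}{2} = 0$)
$D{\left(a \right)} 1492 = 2 \cdot 1492 = 2984$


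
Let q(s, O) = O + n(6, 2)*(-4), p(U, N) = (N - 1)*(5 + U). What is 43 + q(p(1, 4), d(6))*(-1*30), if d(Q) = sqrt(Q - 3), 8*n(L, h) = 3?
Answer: 88 - 30*sqrt(3) ≈ 36.038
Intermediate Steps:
n(L, h) = 3/8 (n(L, h) = (1/8)*3 = 3/8)
d(Q) = sqrt(-3 + Q)
p(U, N) = (-1 + N)*(5 + U)
q(s, O) = -3/2 + O (q(s, O) = O + (3/8)*(-4) = O - 3/2 = -3/2 + O)
43 + q(p(1, 4), d(6))*(-1*30) = 43 + (-3/2 + sqrt(-3 + 6))*(-1*30) = 43 + (-3/2 + sqrt(3))*(-30) = 43 + (45 - 30*sqrt(3)) = 88 - 30*sqrt(3)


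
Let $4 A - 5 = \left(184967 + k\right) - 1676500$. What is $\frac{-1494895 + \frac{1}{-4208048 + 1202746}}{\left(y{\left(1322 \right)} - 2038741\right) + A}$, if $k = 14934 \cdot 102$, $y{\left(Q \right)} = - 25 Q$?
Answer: $\frac{4492610933291}{6202510564512} \approx 0.72432$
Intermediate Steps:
$k = 1523268$
$A = 7935$ ($A = \frac{5}{4} + \frac{\left(184967 + 1523268\right) - 1676500}{4} = \frac{5}{4} + \frac{1708235 - 1676500}{4} = \frac{5}{4} + \frac{1}{4} \cdot 31735 = \frac{5}{4} + \frac{31735}{4} = 7935$)
$\frac{-1494895 + \frac{1}{-4208048 + 1202746}}{\left(y{\left(1322 \right)} - 2038741\right) + A} = \frac{-1494895 + \frac{1}{-4208048 + 1202746}}{\left(\left(-25\right) 1322 - 2038741\right) + 7935} = \frac{-1494895 + \frac{1}{-3005302}}{\left(-33050 - 2038741\right) + 7935} = \frac{-1494895 - \frac{1}{3005302}}{-2071791 + 7935} = - \frac{4492610933291}{3005302 \left(-2063856\right)} = \left(- \frac{4492610933291}{3005302}\right) \left(- \frac{1}{2063856}\right) = \frac{4492610933291}{6202510564512}$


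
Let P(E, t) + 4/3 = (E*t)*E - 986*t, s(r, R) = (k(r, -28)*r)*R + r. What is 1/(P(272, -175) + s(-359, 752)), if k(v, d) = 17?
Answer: -3/52093399 ≈ -5.7589e-8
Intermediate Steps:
s(r, R) = r + 17*R*r (s(r, R) = (17*r)*R + r = 17*R*r + r = r + 17*R*r)
P(E, t) = -4/3 - 986*t + t*E**2 (P(E, t) = -4/3 + ((E*t)*E - 986*t) = -4/3 + (t*E**2 - 986*t) = -4/3 + (-986*t + t*E**2) = -4/3 - 986*t + t*E**2)
1/(P(272, -175) + s(-359, 752)) = 1/((-4/3 - 986*(-175) - 175*272**2) - 359*(1 + 17*752)) = 1/((-4/3 + 172550 - 175*73984) - 359*(1 + 12784)) = 1/((-4/3 + 172550 - 12947200) - 359*12785) = 1/(-38323954/3 - 4589815) = 1/(-52093399/3) = -3/52093399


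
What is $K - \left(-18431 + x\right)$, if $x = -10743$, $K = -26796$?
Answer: $2378$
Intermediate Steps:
$K - \left(-18431 + x\right) = -26796 - \left(-18431 - 10743\right) = -26796 - -29174 = -26796 + 29174 = 2378$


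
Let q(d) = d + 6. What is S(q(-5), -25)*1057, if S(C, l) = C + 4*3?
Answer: 13741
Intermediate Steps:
q(d) = 6 + d
S(C, l) = 12 + C (S(C, l) = C + 12 = 12 + C)
S(q(-5), -25)*1057 = (12 + (6 - 5))*1057 = (12 + 1)*1057 = 13*1057 = 13741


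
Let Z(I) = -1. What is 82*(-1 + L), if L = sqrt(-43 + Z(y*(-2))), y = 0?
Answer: -82 + 164*I*sqrt(11) ≈ -82.0 + 543.93*I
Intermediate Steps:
L = 2*I*sqrt(11) (L = sqrt(-43 - 1) = sqrt(-44) = 2*I*sqrt(11) ≈ 6.6332*I)
82*(-1 + L) = 82*(-1 + 2*I*sqrt(11)) = -82 + 164*I*sqrt(11)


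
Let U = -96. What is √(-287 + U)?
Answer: I*√383 ≈ 19.57*I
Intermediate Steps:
√(-287 + U) = √(-287 - 96) = √(-383) = I*√383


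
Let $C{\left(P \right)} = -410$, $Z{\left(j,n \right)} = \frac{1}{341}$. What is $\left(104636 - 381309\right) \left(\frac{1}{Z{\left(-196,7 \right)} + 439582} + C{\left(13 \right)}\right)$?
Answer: $\frac{17003758025700097}{149897463} \approx 1.1344 \cdot 10^{8}$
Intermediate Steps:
$Z{\left(j,n \right)} = \frac{1}{341}$
$\left(104636 - 381309\right) \left(\frac{1}{Z{\left(-196,7 \right)} + 439582} + C{\left(13 \right)}\right) = \left(104636 - 381309\right) \left(\frac{1}{\frac{1}{341} + 439582} - 410\right) = - 276673 \left(\frac{1}{\frac{149897463}{341}} - 410\right) = - 276673 \left(\frac{341}{149897463} - 410\right) = \left(-276673\right) \left(- \frac{61457959489}{149897463}\right) = \frac{17003758025700097}{149897463}$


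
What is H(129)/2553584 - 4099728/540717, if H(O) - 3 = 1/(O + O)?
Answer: -900333845277847/118745900056608 ≈ -7.5820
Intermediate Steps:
H(O) = 3 + 1/(2*O) (H(O) = 3 + 1/(O + O) = 3 + 1/(2*O))
H(129)/2553584 - 4099728/540717 = (3 + (½)/129)/2553584 - 4099728/540717 = (3 + (½)*(1/129))*(1/2553584) - 4099728*1/540717 = (3 + 1/258)*(1/2553584) - 1366576/180239 = (775/258)*(1/2553584) - 1366576/180239 = 775/658824672 - 1366576/180239 = -900333845277847/118745900056608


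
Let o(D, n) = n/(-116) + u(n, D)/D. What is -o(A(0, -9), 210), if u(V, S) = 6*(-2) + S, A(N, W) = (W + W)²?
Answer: 1327/1566 ≈ 0.84738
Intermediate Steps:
A(N, W) = 4*W² (A(N, W) = (2*W)² = 4*W²)
u(V, S) = -12 + S
o(D, n) = -n/116 + (-12 + D)/D (o(D, n) = n/(-116) + (-12 + D)/D = n*(-1/116) + (-12 + D)/D = -n/116 + (-12 + D)/D)
-o(A(0, -9), 210) = -(1 - 12/(4*(-9)²) - 1/116*210) = -(1 - 12/(4*81) - 105/58) = -(1 - 12/324 - 105/58) = -(1 - 12*1/324 - 105/58) = -(1 - 1/27 - 105/58) = -1*(-1327/1566) = 1327/1566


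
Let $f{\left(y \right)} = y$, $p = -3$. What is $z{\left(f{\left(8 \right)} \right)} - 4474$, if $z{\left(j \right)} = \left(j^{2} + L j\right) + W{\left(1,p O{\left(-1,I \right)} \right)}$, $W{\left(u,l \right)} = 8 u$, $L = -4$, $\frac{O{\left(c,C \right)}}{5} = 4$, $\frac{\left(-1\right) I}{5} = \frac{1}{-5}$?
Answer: $-4434$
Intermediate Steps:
$I = 1$ ($I = - \frac{5}{-5} = \left(-5\right) \left(- \frac{1}{5}\right) = 1$)
$O{\left(c,C \right)} = 20$ ($O{\left(c,C \right)} = 5 \cdot 4 = 20$)
$z{\left(j \right)} = 8 + j^{2} - 4 j$ ($z{\left(j \right)} = \left(j^{2} - 4 j\right) + 8 \cdot 1 = \left(j^{2} - 4 j\right) + 8 = 8 + j^{2} - 4 j$)
$z{\left(f{\left(8 \right)} \right)} - 4474 = \left(8 + 8^{2} - 32\right) - 4474 = \left(8 + 64 - 32\right) - 4474 = 40 - 4474 = -4434$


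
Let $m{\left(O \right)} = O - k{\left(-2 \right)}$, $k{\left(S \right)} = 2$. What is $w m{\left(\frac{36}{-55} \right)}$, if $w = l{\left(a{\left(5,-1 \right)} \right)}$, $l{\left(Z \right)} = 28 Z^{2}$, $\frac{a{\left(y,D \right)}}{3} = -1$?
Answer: $- \frac{36792}{55} \approx -668.95$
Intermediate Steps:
$a{\left(y,D \right)} = -3$ ($a{\left(y,D \right)} = 3 \left(-1\right) = -3$)
$m{\left(O \right)} = -2 + O$ ($m{\left(O \right)} = O - 2 = -2 + O$)
$w = 252$ ($w = 28 \left(-3\right)^{2} = 28 \cdot 9 = 252$)
$w m{\left(\frac{36}{-55} \right)} = 252 \left(-2 + \frac{36}{-55}\right) = 252 \left(-2 + 36 \left(- \frac{1}{55}\right)\right) = 252 \left(-2 - \frac{36}{55}\right) = 252 \left(- \frac{146}{55}\right) = - \frac{36792}{55}$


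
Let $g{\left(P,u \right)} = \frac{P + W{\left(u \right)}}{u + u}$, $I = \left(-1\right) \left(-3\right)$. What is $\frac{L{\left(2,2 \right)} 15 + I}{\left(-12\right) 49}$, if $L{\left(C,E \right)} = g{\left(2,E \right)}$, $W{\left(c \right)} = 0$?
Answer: $- \frac{1}{56} \approx -0.017857$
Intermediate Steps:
$I = 3$
$g{\left(P,u \right)} = \frac{P}{2 u}$ ($g{\left(P,u \right)} = \frac{P + 0}{u + u} = \frac{P}{2 u}$)
$L{\left(C,E \right)} = \frac{1}{E}$ ($L{\left(C,E \right)} = \frac{1}{2} \cdot 2 \frac{1}{E} = \frac{1}{E}$)
$\frac{L{\left(2,2 \right)} 15 + I}{\left(-12\right) 49} = \frac{\frac{1}{2} \cdot 15 + 3}{\left(-12\right) 49} = \frac{\frac{1}{2} \cdot 15 + 3}{-588} = \left(\frac{15}{2} + 3\right) \left(- \frac{1}{588}\right) = \frac{21}{2} \left(- \frac{1}{588}\right) = - \frac{1}{56}$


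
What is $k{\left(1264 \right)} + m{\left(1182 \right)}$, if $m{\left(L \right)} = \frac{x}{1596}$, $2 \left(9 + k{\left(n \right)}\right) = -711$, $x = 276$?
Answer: $- \frac{96911}{266} \approx -364.33$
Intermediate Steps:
$k{\left(n \right)} = - \frac{729}{2}$ ($k{\left(n \right)} = -9 + \frac{1}{2} \left(-711\right) = -9 - \frac{711}{2} = - \frac{729}{2}$)
$m{\left(L \right)} = \frac{23}{133}$ ($m{\left(L \right)} = \frac{276}{1596} = 276 \cdot \frac{1}{1596} = \frac{23}{133}$)
$k{\left(1264 \right)} + m{\left(1182 \right)} = - \frac{729}{2} + \frac{23}{133} = - \frac{96911}{266}$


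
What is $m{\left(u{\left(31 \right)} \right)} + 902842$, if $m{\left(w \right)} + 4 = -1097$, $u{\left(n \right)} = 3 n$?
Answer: $901741$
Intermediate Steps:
$m{\left(w \right)} = -1101$ ($m{\left(w \right)} = -4 - 1097 = -1101$)
$m{\left(u{\left(31 \right)} \right)} + 902842 = -1101 + 902842 = 901741$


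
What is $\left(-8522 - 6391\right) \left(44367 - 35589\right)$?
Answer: $-130906314$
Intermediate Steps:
$\left(-8522 - 6391\right) \left(44367 - 35589\right) = \left(-14913\right) 8778 = -130906314$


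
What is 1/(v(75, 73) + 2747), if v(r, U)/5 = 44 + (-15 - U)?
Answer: 1/2527 ≈ 0.00039573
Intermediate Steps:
v(r, U) = 145 - 5*U (v(r, U) = 5*(44 + (-15 - U)) = 5*(29 - U) = 145 - 5*U)
1/(v(75, 73) + 2747) = 1/((145 - 5*73) + 2747) = 1/((145 - 365) + 2747) = 1/(-220 + 2747) = 1/2527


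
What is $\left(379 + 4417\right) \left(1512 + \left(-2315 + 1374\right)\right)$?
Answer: $2738516$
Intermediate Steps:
$\left(379 + 4417\right) \left(1512 + \left(-2315 + 1374\right)\right) = 4796 \left(1512 - 941\right) = 4796 \cdot 571 = 2738516$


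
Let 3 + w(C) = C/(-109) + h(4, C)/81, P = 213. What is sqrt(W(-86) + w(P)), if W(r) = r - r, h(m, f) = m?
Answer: 2*I*sqrt(1180034)/981 ≈ 2.2147*I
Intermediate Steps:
W(r) = 0
w(C) = -239/81 - C/109 (w(C) = -3 + (C/(-109) + 4/81) = -3 + (C*(-1/109) + 4*(1/81)) = -3 + (-C/109 + 4/81) = -3 + (4/81 - C/109) = -239/81 - C/109)
sqrt(W(-86) + w(P)) = sqrt(0 + (-239/81 - 1/109*213)) = sqrt(0 + (-239/81 - 213/109)) = sqrt(0 - 43304/8829) = sqrt(-43304/8829) = 2*I*sqrt(1180034)/981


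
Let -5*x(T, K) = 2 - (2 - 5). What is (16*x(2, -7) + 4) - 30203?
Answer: -30215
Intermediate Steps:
x(T, K) = -1 (x(T, K) = -(2 - (2 - 5))/5 = -(2 - 1*(-3))/5 = -(2 + 3)/5 = -1/5*5 = -1)
(16*x(2, -7) + 4) - 30203 = (16*(-1) + 4) - 30203 = (-16 + 4) - 30203 = -12 - 30203 = -30215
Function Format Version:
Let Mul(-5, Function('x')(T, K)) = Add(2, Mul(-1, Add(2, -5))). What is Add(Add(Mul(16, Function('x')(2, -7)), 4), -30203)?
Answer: -30215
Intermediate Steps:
Function('x')(T, K) = -1 (Function('x')(T, K) = Mul(Rational(-1, 5), Add(2, Mul(-1, Add(2, -5)))) = Mul(Rational(-1, 5), Add(2, Mul(-1, -3))) = Mul(Rational(-1, 5), Add(2, 3)) = Mul(Rational(-1, 5), 5) = -1)
Add(Add(Mul(16, Function('x')(2, -7)), 4), -30203) = Add(Add(Mul(16, -1), 4), -30203) = Add(Add(-16, 4), -30203) = Add(-12, -30203) = -30215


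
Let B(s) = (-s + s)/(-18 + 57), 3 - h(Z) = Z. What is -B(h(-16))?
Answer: 0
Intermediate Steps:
h(Z) = 3 - Z
B(s) = 0 (B(s) = 0/39 = 0*(1/39) = 0)
-B(h(-16)) = -1*0 = 0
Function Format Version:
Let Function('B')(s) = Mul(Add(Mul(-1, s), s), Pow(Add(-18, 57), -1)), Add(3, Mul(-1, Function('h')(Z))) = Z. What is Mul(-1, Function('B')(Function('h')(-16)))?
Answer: 0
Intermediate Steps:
Function('h')(Z) = Add(3, Mul(-1, Z))
Function('B')(s) = 0 (Function('B')(s) = Mul(0, Pow(39, -1)) = Mul(0, Rational(1, 39)) = 0)
Mul(-1, Function('B')(Function('h')(-16))) = Mul(-1, 0) = 0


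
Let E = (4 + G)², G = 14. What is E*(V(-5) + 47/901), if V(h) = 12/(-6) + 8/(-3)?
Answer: -1347084/901 ≈ -1495.1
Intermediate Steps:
E = 324 (E = (4 + 14)² = 18² = 324)
V(h) = -14/3 (V(h) = 12*(-⅙) + 8*(-⅓) = -2 - 8/3 = -14/3)
E*(V(-5) + 47/901) = 324*(-14/3 + 47/901) = 324*(-12473/2703) = -1347084/901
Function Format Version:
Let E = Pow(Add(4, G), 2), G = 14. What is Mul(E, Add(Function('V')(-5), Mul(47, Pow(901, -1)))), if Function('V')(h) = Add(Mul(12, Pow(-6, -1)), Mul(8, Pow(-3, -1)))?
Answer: Rational(-1347084, 901) ≈ -1495.1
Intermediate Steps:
E = 324 (E = Pow(Add(4, 14), 2) = Pow(18, 2) = 324)
Function('V')(h) = Rational(-14, 3) (Function('V')(h) = Add(Mul(12, Rational(-1, 6)), Mul(8, Rational(-1, 3))) = Add(-2, Rational(-8, 3)) = Rational(-14, 3))
Mul(E, Add(Function('V')(-5), Mul(47, Pow(901, -1)))) = Mul(324, Add(Rational(-14, 3), Mul(47, Pow(901, -1)))) = Mul(324, Add(Rational(-14, 3), Mul(47, Rational(1, 901)))) = Mul(324, Add(Rational(-14, 3), Rational(47, 901))) = Mul(324, Rational(-12473, 2703)) = Rational(-1347084, 901)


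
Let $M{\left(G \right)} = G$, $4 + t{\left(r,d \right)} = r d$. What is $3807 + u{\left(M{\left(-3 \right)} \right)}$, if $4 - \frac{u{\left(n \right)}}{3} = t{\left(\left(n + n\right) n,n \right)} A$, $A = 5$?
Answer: $4689$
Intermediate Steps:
$t{\left(r,d \right)} = -4 + d r$ ($t{\left(r,d \right)} = -4 + r d = -4 + d r$)
$u{\left(n \right)} = 72 - 30 n^{3}$ ($u{\left(n \right)} = 12 - 3 \left(-4 + n \left(n + n\right) n\right) 5 = 12 - 3 \left(-4 + n 2 n n\right) 5 = 12 - 3 \left(-4 + n 2 n^{2}\right) 5 = 12 - 3 \left(-4 + 2 n^{3}\right) 5 = 12 - 3 \left(-20 + 10 n^{3}\right) = 12 - \left(-60 + 30 n^{3}\right) = 72 - 30 n^{3}$)
$3807 + u{\left(M{\left(-3 \right)} \right)} = 3807 - \left(-72 + 30 \left(-3\right)^{3}\right) = 3807 + \left(72 - -810\right) = 3807 + \left(72 + 810\right) = 3807 + 882 = 4689$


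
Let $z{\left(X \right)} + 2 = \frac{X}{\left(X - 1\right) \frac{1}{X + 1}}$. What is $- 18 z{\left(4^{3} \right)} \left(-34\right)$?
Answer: $\frac{274312}{7} \approx 39187.0$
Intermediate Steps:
$z{\left(X \right)} = -2 + \frac{X \left(1 + X\right)}{-1 + X}$ ($z{\left(X \right)} = -2 + \frac{X}{\left(X - 1\right) \frac{1}{X + 1}} = -2 + \frac{X}{\left(-1 + X\right) \frac{1}{1 + X}} = -2 + \frac{X}{\frac{1}{1 + X} \left(-1 + X\right)} = -2 + X \frac{1 + X}{-1 + X} = -2 + \frac{X \left(1 + X\right)}{-1 + X}$)
$- 18 z{\left(4^{3} \right)} \left(-34\right) = - 18 \frac{2 + \left(4^{3}\right)^{2} - 4^{3}}{-1 + 4^{3}} \left(-34\right) = - 18 \frac{2 + 64^{2} - 64}{-1 + 64} \left(-34\right) = - 18 \frac{2 + 4096 - 64}{63} \left(-34\right) = - 18 \cdot \frac{1}{63} \cdot 4034 \left(-34\right) = \left(-18\right) \frac{4034}{63} \left(-34\right) = \left(- \frac{8068}{7}\right) \left(-34\right) = \frac{274312}{7}$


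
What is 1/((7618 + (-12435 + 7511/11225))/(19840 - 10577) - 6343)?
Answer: -103977175/659581284339 ≈ -0.00015764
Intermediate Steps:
1/((7618 + (-12435 + 7511/11225))/(19840 - 10577) - 6343) = 1/((7618 + (-12435 + 7511*(1/11225)))/9263 - 6343) = 1/((7618 + (-12435 + 7511/11225))*(1/9263) - 6343) = 1/((7618 - 139575364/11225)*(1/9263) - 6343) = 1/(-54063314/11225*1/9263 - 6343) = 1/(-54063314/103977175 - 6343) = 1/(-659581284339/103977175) = -103977175/659581284339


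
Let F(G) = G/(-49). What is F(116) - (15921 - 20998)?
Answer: 248657/49 ≈ 5074.6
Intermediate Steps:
F(G) = -G/49 (F(G) = G*(-1/49) = -G/49)
F(116) - (15921 - 20998) = -1/49*116 - (15921 - 20998) = -116/49 - 1*(-5077) = -116/49 + 5077 = 248657/49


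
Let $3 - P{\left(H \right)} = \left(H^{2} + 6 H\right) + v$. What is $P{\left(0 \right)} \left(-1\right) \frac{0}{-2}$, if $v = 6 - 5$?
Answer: $0$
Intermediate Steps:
$v = 1$ ($v = 6 - 5 = 1$)
$P{\left(H \right)} = 2 - H^{2} - 6 H$ ($P{\left(H \right)} = 3 - \left(\left(H^{2} + 6 H\right) + 1\right) = 3 - \left(1 + H^{2} + 6 H\right) = 2 - H^{2} - 6 H$)
$P{\left(0 \right)} \left(-1\right) \frac{0}{-2} = \left(2 - 0^{2} - 0\right) \left(-1\right) \frac{0}{-2} = \left(2 - 0 + 0\right) \left(-1\right) 0 \left(- \frac{1}{2}\right) = \left(2 + 0 + 0\right) \left(-1\right) 0 = 2 \left(-1\right) 0 = \left(-2\right) 0 = 0$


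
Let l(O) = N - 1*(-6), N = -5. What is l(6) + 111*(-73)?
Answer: -8102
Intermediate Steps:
l(O) = 1 (l(O) = -5 - 1*(-6) = -5 + 6 = 1)
l(6) + 111*(-73) = 1 + 111*(-73) = 1 - 8103 = -8102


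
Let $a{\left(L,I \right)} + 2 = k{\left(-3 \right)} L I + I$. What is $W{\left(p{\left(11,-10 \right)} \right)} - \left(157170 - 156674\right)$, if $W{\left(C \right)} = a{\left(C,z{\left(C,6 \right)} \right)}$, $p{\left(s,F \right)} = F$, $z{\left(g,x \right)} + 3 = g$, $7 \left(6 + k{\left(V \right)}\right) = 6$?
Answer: $- \frac{8257}{7} \approx -1179.6$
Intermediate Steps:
$k{\left(V \right)} = - \frac{36}{7}$ ($k{\left(V \right)} = -6 + \frac{1}{7} \cdot 6 = -6 + \frac{6}{7} = - \frac{36}{7}$)
$z{\left(g,x \right)} = -3 + g$
$a{\left(L,I \right)} = -2 + I - \frac{36 I L}{7}$ ($a{\left(L,I \right)} = -2 + \left(- \frac{36 L}{7} I + I\right) = -2 - \left(- I + \frac{36 I L}{7}\right) = -2 + I - \frac{36 I L}{7}$)
$W{\left(C \right)} = -5 + C - \frac{36 C \left(-3 + C\right)}{7}$ ($W{\left(C \right)} = -2 + \left(-3 + C\right) - \frac{36 \left(-3 + C\right) C}{7} = -2 + \left(-3 + C\right) - \frac{36 C \left(-3 + C\right)}{7} = -5 + C - \frac{36 C \left(-3 + C\right)}{7}$)
$W{\left(p{\left(11,-10 \right)} \right)} - \left(157170 - 156674\right) = \left(-5 - \frac{36 \left(-10\right)^{2}}{7} + \frac{115}{7} \left(-10\right)\right) - \left(157170 - 156674\right) = \left(-5 - \frac{3600}{7} - \frac{1150}{7}\right) - 496 = - \frac{4785}{7} - 496 = - \frac{8257}{7}$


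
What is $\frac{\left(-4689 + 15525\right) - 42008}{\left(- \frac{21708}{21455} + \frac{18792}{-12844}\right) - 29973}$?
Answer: $\frac{2147501579860}{2065070565843} \approx 1.0399$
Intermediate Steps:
$\frac{\left(-4689 + 15525\right) - 42008}{\left(- \frac{21708}{21455} + \frac{18792}{-12844}\right) - 29973} = \frac{10836 - 42008}{\left(\left(-21708\right) \frac{1}{21455} + 18792 \left(- \frac{1}{12844}\right)\right) - 29973} = - \frac{31172}{\left(- \frac{21708}{21455} - \frac{4698}{3211}\right) - 29973} = - \frac{31172}{- \frac{170499978}{68892005} - 29973} = - \frac{31172}{- \frac{2065070565843}{68892005}} = \left(-31172\right) \left(- \frac{68892005}{2065070565843}\right) = \frac{2147501579860}{2065070565843}$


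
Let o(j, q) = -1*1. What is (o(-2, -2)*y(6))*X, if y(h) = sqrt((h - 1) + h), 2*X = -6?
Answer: 3*sqrt(11) ≈ 9.9499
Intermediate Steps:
X = -3 (X = (1/2)*(-6) = -3)
y(h) = sqrt(-1 + 2*h) (y(h) = sqrt((-1 + h) + h) = sqrt(-1 + 2*h))
o(j, q) = -1
(o(-2, -2)*y(6))*X = -sqrt(-1 + 2*6)*(-3) = -sqrt(-1 + 12)*(-3) = -sqrt(11)*(-3) = 3*sqrt(11)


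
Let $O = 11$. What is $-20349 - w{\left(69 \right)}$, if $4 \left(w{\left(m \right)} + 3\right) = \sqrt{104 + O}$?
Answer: $-20346 - \frac{\sqrt{115}}{4} \approx -20349.0$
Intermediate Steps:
$w{\left(m \right)} = -3 + \frac{\sqrt{115}}{4}$ ($w{\left(m \right)} = -3 + \frac{\sqrt{104 + 11}}{4} = -3 + \frac{\sqrt{115}}{4}$)
$-20349 - w{\left(69 \right)} = -20349 - \left(-3 + \frac{\sqrt{115}}{4}\right) = -20349 + \left(3 - \frac{\sqrt{115}}{4}\right) = -20346 - \frac{\sqrt{115}}{4}$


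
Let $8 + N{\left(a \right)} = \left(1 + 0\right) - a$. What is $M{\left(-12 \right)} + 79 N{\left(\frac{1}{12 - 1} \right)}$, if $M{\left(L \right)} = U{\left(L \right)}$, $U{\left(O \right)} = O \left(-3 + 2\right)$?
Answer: $- \frac{6030}{11} \approx -548.18$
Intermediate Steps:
$U{\left(O \right)} = - O$ ($U{\left(O \right)} = O \left(-1\right) = - O$)
$M{\left(L \right)} = - L$
$N{\left(a \right)} = -7 - a$ ($N{\left(a \right)} = -8 - \left(-1 + a\right) = -7 - a$)
$M{\left(-12 \right)} + 79 N{\left(\frac{1}{12 - 1} \right)} = \left(-1\right) \left(-12\right) + 79 \left(-7 - \frac{1}{12 - 1}\right) = 12 + 79 \left(-7 - \frac{1}{11}\right) = 12 + 79 \left(- \frac{78}{11}\right) = 12 - \frac{6162}{11} = - \frac{6030}{11}$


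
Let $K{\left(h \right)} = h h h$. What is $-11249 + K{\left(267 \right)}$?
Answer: $19022914$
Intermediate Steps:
$K{\left(h \right)} = h^{3}$ ($K{\left(h \right)} = h^{2} h = h^{3}$)
$-11249 + K{\left(267 \right)} = -11249 + 267^{3} = -11249 + 19034163 = 19022914$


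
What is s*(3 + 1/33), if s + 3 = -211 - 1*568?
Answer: -78200/33 ≈ -2369.7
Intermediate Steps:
s = -782 (s = -3 + (-211 - 1*568) = -3 + (-211 - 568) = -3 - 779 = -782)
s*(3 + 1/33) = -782*(3 + 1/33) = -782*100/33 = -78200/33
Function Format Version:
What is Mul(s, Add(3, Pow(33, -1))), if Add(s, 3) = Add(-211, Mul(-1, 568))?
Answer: Rational(-78200, 33) ≈ -2369.7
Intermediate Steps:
s = -782 (s = Add(-3, Add(-211, Mul(-1, 568))) = Add(-3, Add(-211, -568)) = Add(-3, -779) = -782)
Mul(s, Add(3, Pow(33, -1))) = Mul(-782, Add(3, Pow(33, -1))) = Mul(-782, Add(3, Rational(1, 33))) = Mul(-782, Rational(100, 33)) = Rational(-78200, 33)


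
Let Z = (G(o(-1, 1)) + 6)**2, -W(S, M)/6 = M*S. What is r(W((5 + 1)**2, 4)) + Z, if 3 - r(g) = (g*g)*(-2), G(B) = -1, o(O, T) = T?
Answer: 1493020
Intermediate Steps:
W(S, M) = -6*M*S
r(g) = 3 + 2*g**2 (r(g) = 3 - g*g*(-2) = 3 - g**2*(-2) = 3 - (-2)*g**2 = 3 + 2*g**2)
Z = 25 (Z = (-1 + 6)**2 = 5**2 = 25)
r(W((5 + 1)**2, 4)) + Z = (3 + 2*(-6*4*(5 + 1)**2)**2) + 25 = (3 + 2*(-6*4*6**2)**2) + 25 = (3 + 2*(-6*4*36)**2) + 25 = (3 + 2*(-864)**2) + 25 = (3 + 2*746496) + 25 = (3 + 1492992) + 25 = 1492995 + 25 = 1493020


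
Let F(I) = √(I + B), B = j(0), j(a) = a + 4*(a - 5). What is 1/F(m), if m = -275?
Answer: -I*√295/295 ≈ -0.058222*I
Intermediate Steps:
j(a) = -20 + 5*a (j(a) = a + 4*(-5 + a) = a + (-20 + 4*a) = -20 + 5*a)
B = -20 (B = -20 + 5*0 = -20 + 0 = -20)
F(I) = √(-20 + I) (F(I) = √(I - 20) = √(-20 + I))
1/F(m) = 1/(√(-20 - 275)) = 1/(√(-295)) = 1/(I*√295) = -I*√295/295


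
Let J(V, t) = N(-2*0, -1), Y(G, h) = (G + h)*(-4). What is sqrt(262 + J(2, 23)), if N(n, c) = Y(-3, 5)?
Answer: sqrt(254) ≈ 15.937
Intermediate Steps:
Y(G, h) = -4*G - 4*h
N(n, c) = -8 (N(n, c) = -4*(-3) - 4*5 = 12 - 20 = -8)
J(V, t) = -8
sqrt(262 + J(2, 23)) = sqrt(262 - 8) = sqrt(254)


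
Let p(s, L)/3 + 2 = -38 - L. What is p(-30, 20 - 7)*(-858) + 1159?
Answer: 137581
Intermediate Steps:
p(s, L) = -120 - 3*L (p(s, L) = -6 + 3*(-38 - L) = -6 + (-114 - 3*L) = -120 - 3*L)
p(-30, 20 - 7)*(-858) + 1159 = (-120 - 3*(20 - 7))*(-858) + 1159 = (-120 - 3*13)*(-858) + 1159 = (-120 - 39)*(-858) + 1159 = -159*(-858) + 1159 = 136422 + 1159 = 137581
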